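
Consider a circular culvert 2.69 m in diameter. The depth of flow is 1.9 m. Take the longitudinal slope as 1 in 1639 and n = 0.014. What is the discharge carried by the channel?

Q = 6.52 m³/s

For a circular section of diameter D = 2.69 m at depth y = 1.9 m, the central angle is θ = 2 arccos(1 − 2y/D) = 3.992 rad. Then A = (D²/8)(θ − sin θ) = 4.291 m² and P = Dθ/2 = 5.37 m.
Hydraulic radius R = A/P = 4.291/5.37 = 0.7991 m.
Manning's equation: Q = (1/n) A R^(2/3) S^(1/2) = (1/0.014) × 4.291 × 0.7991^(2/3) × 0.0006101^(1/2) = 6.52 m³/s.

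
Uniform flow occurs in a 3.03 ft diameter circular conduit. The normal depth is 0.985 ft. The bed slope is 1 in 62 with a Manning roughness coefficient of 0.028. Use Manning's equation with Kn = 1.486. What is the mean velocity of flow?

V = 4.54 ft/s

For a circular section of diameter D = 3.03 ft at depth y = 0.985 ft, the central angle is θ = 2 arccos(1 − 2y/D) = 2.427 rad. Then A = (D²/8)(θ − sin θ) = 2.033 ft² and P = Dθ/2 = 3.677 ft.
Hydraulic radius R = A/P = 2.033/3.677 = 0.5529 ft.
From Manning's equation, V = (1.486/n) R^(2/3) S^(1/2) = (1.486/0.028) × 0.5529^(2/3) × 0.01613^(1/2) = 4.54 ft/s.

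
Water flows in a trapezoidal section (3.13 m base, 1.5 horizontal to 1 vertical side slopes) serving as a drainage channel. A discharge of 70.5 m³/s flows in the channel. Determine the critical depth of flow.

y_c = 2.54 m

At critical depth, Q² T / (g A³) = 1, i.e. A³/T = Q²/g = 70.5²/9.81 = 506.7.
Try y = 2.11 m: A³/T = 247.7 — low.
Try y = 3.07 m: A³/T = 1085 — high.
Try y = 2.54 m: A³/T = 509.5 — close enough.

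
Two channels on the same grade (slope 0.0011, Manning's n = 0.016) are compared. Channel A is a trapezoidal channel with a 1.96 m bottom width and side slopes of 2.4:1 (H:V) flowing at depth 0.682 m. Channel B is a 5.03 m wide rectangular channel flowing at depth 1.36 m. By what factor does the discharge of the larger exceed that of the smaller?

Channel A: With bottom width b = 1.96 m and side slope z = 2.4: A = (b + zy)y = (1.96 + 2.4×0.682)×0.682 = 2.453 m²; P = b + 2y√(1+z²) = 1.96 + 2×0.682×2.6 = 5.506 m. Hydraulic radius R = A/P = 2.453/5.506 = 0.4455 m. Q_A = (1/0.016)·2.453·0.4455^(2/3)·√0.0011 = 2.966 m³/s.
Channel B: Flow area A = b·y = 5.03 × 1.36 = 6.841 m². Wetted perimeter P = b + 2y = 5.03 + 2×1.36 = 7.75 m. Hydraulic radius R = A/P = 6.841/7.75 = 0.8827 m. Q_B = (1/0.016)·6.841·0.8827^(2/3)·√0.0011 = 13.05 m³/s.
The larger discharge is 13.05 m³/s and the smaller is 2.966 m³/s; the ratio is 4.4.

4.4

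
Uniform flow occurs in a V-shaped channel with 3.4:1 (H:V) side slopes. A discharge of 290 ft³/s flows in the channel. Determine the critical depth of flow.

y_c = 3.4 ft

At critical depth, Q² T / (g A³) = 1, i.e. A³/T = Q²/g = 290²/32.2 = 2612.
At y = 4.28 ft: A³/T = 8301 — over.
At y = 3.4 ft: A³/T = 2626 — close enough.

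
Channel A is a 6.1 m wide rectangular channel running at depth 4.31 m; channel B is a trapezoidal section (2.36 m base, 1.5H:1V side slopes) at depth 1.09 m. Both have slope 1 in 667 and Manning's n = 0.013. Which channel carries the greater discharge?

channel A

Channel A: Flow area A = b·y = 6.1 × 4.31 = 26.29 m². Wetted perimeter P = b + 2y = 6.1 + 2×4.31 = 14.72 m. Hydraulic radius R = A/P = 26.29/14.72 = 1.786 m. Q_A = (1/0.013)·26.29·1.786^(2/3)·√0.001499 = 115.3 m³/s.
Channel B: With bottom width b = 2.36 m and side slope z = 1.5: A = (b + zy)y = (2.36 + 1.5×1.09)×1.09 = 4.355 m²; P = b + 2y√(1+z²) = 2.36 + 2×1.09×1.803 = 6.29 m. Hydraulic radius R = A/P = 4.355/6.29 = 0.6923 m. Q_B = (1/0.013)·4.355·0.6923^(2/3)·√0.001499 = 10.15 m³/s.
Q_A = 115.3 m³/s vs Q_B = 10.15 m³/s, so channel A carries more.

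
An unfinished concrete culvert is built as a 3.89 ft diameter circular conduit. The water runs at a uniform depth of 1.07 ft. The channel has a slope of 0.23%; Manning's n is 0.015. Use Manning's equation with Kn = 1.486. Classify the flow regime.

For a circular section of diameter D = 3.89 ft at depth y = 1.07 ft, the central angle is θ = 2 arccos(1 − 2y/D) = 2.208 rad. Then A = (D²/8)(θ − sin θ) = 2.657 ft² and P = Dθ/2 = 4.295 ft.
Hydraulic radius R = A/P = 2.657/4.295 = 0.6186 ft.
V = (1.486/n) R^(2/3) √S = (1.486/0.015) × 0.6186^(2/3) × √0.0023 = 3.449 ft/s. Hydraulic depth D_h = A/T = 2.657/3.474 = 0.7648 ft.
Froude number Fr = V/√(g·D_h) = 3.449/√(32.2×0.7648) = 0.695, which is less than 1, so the flow is subcritical.

subcritical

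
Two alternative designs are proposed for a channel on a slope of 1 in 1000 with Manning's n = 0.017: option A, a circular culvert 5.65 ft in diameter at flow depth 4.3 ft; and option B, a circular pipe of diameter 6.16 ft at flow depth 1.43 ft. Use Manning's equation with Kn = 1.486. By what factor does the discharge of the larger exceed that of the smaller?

Channel A: For a circular section of diameter D = 5.65 ft at depth y = 4.3 ft, the central angle is θ = 2 arccos(1 − 2y/D) = 4.24 rad. Then A = (D²/8)(θ − sin θ) = 20.47 ft² and P = Dθ/2 = 11.98 ft. Hydraulic radius R = A/P = 20.47/11.98 = 1.709 ft. Q_A = (1.486/0.017)·20.47·1.709^(2/3)·√0.001 = 80.9 ft³/s.
Channel B: For a circular section of diameter D = 6.16 ft at depth y = 1.43 ft, the central angle is θ = 2 arccos(1 − 2y/D) = 2.011 rad. Then A = (D²/8)(θ − sin θ) = 5.247 ft² and P = Dθ/2 = 6.194 ft. Hydraulic radius R = A/P = 5.247/6.194 = 0.8471 ft. Q_B = (1.486/0.017)·5.247·0.8471^(2/3)·√0.001 = 12.98 ft³/s.
The larger discharge is 80.9 ft³/s and the smaller is 12.98 ft³/s; the ratio is 6.23.

6.23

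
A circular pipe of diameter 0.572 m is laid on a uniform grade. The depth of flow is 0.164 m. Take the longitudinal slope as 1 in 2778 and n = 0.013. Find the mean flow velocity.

For a circular section of diameter D = 0.572 m at depth y = 0.164 m, the central angle is θ = 2 arccos(1 − 2y/D) = 2.26 rad. Then A = (D²/8)(θ − sin θ) = 0.06088 m² and P = Dθ/2 = 0.6464 m.
Hydraulic radius R = A/P = 0.06088/0.6464 = 0.09418 m.
From Manning's equation, V = (1/n) R^(2/3) S^(1/2) = (1/0.013) × 0.09418^(2/3) × 0.00036^(1/2) = 0.302 m/s.

V = 0.302 m/s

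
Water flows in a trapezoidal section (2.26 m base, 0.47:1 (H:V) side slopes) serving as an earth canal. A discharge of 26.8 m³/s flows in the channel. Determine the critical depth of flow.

At critical depth, Q² T / (g A³) = 1, i.e. A³/T = Q²/g = 26.8²/9.81 = 73.22.
Try y = 1.62 m: A³/T = 31 — too small.
Try y = 2.28 m: A³/T = 99.54 — too large.
Try y = 2.09 m: A³/T = 73.66 — matches.

y_c = 2.09 m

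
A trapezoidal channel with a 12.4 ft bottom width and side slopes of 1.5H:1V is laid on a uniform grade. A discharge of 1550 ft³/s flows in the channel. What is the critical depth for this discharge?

y_c = 6.11 ft

At critical depth, Q² T / (g A³) = 1, i.e. A³/T = Q²/g = 1550²/32.2 = 74610.
Trying y = 4.44 ft: A³/T = 23560 — too small.
Trying y = 6.11 ft: A³/T = 74440 — close enough.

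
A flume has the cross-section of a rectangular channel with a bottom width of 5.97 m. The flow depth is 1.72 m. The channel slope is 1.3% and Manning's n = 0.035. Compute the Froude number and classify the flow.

Flow area A = b·y = 5.97 × 1.72 = 10.27 m². Wetted perimeter P = b + 2y = 5.97 + 2×1.72 = 9.41 m.
Hydraulic radius R = A/P = 10.27/9.41 = 1.091 m.
V = (1/n) R^(2/3) √S = (1/0.035) × 1.091^(2/3) × √0.013 = 3.453 m/s. Hydraulic depth D_h = A/T = 10.27/5.97 = 1.72 m.
Froude number Fr = V/√(g·D_h) = 3.453/√(9.81×1.72) = 0.841, which is less than 1, so the flow is subcritical.

subcritical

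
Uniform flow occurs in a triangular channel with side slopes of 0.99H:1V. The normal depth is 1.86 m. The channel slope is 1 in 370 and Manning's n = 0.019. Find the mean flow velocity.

For a triangular section with side slope z = 0.99: A = zy² = 0.99×1.86² = 3.425 m²; P = 2y√(1+z²) = 2×1.86×1.407 = 5.235 m.
Hydraulic radius R = A/P = 3.425/5.235 = 0.6543 m.
From Manning's equation, V = (1/n) R^(2/3) S^(1/2) = (1/0.019) × 0.6543^(2/3) × 0.002703^(1/2) = 2.06 m/s.

V = 2.06 m/s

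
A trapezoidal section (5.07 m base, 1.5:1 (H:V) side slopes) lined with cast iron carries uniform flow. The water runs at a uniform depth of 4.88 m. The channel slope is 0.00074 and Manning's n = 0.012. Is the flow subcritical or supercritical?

With bottom width b = 5.07 m and side slope z = 1.5: A = (b + zy)y = (5.07 + 1.5×4.88)×4.88 = 60.46 m²; P = b + 2y√(1+z²) = 5.07 + 2×4.88×1.803 = 22.67 m.
Hydraulic radius R = A/P = 60.46/22.67 = 2.668 m.
V = (1/n) R^(2/3) √S = (1/0.012) × 2.668^(2/3) × √0.00074 = 4.36 m/s. Hydraulic depth D_h = A/T = 60.46/19.71 = 3.068 m.
Froude number Fr = V/√(g·D_h) = 4.36/√(9.81×3.068) = 0.795, which is less than 1, so the flow is subcritical.

subcritical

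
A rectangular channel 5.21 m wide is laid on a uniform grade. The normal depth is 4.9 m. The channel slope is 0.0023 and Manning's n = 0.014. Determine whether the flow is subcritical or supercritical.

Flow area A = b·y = 5.21 × 4.9 = 25.53 m². Wetted perimeter P = b + 2y = 5.21 + 2×4.9 = 15.01 m.
Hydraulic radius R = A/P = 25.53/15.01 = 1.701 m.
V = (1/n) R^(2/3) √S = (1/0.014) × 1.701^(2/3) × √0.0023 = 4.881 m/s. Hydraulic depth D_h = A/T = 25.53/5.21 = 4.9 m.
Froude number Fr = V/√(g·D_h) = 4.881/√(9.81×4.9) = 0.704, which is less than 1, so the flow is subcritical.

subcritical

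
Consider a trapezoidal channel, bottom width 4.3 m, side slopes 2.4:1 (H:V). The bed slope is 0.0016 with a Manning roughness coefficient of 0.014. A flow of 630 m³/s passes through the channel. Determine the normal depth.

y_n = 5.77 m

Manning's equation rearranged: A R^(2/3) = nQ / (1·√S) = 0.014 × 630 / (√0.0016) = 220.5.
At y = 6.24 m: A R^(2/3) = 265.2 — over.
At y = 4.99 m: A R^(2/3) = 156.9 — short.
At y = 5.77 m: A R^(2/3) = 220.3 — matches.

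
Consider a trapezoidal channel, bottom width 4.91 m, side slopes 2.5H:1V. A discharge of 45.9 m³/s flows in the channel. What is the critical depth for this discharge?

y_c = 1.58 m

At critical depth, Q² T / (g A³) = 1, i.e. A³/T = Q²/g = 45.9²/9.81 = 214.8.
Trying y = 1.23 m: A³/T = 85.66 — low.
Trying y = 1.75 m: A³/T = 314.1 — high.
Trying y = 1.58 m: A³/T = 214.2 — ≈ 214.8.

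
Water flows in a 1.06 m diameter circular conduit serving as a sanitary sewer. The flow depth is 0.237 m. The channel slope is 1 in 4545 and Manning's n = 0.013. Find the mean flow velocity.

V = 0.309 m/s

For a circular section of diameter D = 1.06 m at depth y = 0.237 m, the central angle is θ = 2 arccos(1 − 2y/D) = 1.97 rad. Then A = (D²/8)(θ − sin θ) = 0.1473 m² and P = Dθ/2 = 1.044 m.
Hydraulic radius R = A/P = 0.1473/1.044 = 0.1411 m.
From Manning's equation, V = (1/n) R^(2/3) S^(1/2) = (1/0.013) × 0.1411^(2/3) × 0.00022^(1/2) = 0.309 m/s.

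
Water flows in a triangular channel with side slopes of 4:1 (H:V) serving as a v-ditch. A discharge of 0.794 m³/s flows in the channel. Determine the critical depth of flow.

y_c = 0.381 m

At critical depth, Q² T / (g A³) = 1, i.e. A³/T = Q²/g = 0.794²/9.81 = 0.06426.
Trying y = 0.338 m: A³/T = 0.03529 — low.
Trying y = 0.461 m: A³/T = 0.1666 — high.
Trying y = 0.381 m: A³/T = 0.06423 — matches.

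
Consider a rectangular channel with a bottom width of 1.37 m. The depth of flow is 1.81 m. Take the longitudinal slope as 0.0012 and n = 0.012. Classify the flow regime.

subcritical

Flow area A = b·y = 1.37 × 1.81 = 2.48 m². Wetted perimeter P = b + 2y = 1.37 + 2×1.81 = 4.99 m.
Hydraulic radius R = A/P = 2.48/4.99 = 0.4969 m.
V = (1/n) R^(2/3) √S = (1/0.012) × 0.4969^(2/3) × √0.0012 = 1.811 m/s. Hydraulic depth D_h = A/T = 2.48/1.37 = 1.81 m.
Froude number Fr = V/√(g·D_h) = 1.811/√(9.81×1.81) = 0.43, which is less than 1, so the flow is subcritical.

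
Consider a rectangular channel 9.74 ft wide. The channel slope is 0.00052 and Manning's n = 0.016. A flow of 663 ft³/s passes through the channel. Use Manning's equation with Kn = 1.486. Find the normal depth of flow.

Manning's equation rearranged: A R^(2/3) = nQ / (1.486·√S) = 0.016 × 663 / (1.486 × √0.00052) = 313.
Try y = 16.4 ft: A R^(2/3) = 385.9 — over.
Try y = 11.8 ft: A R^(2/3) = 262.3 — short.
Try y = 13.7 ft: A R^(2/3) = 313 — matches.

y_n = 13.7 ft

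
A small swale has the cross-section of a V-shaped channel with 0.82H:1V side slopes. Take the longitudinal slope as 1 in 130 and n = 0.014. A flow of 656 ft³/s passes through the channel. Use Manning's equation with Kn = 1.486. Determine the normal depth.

Manning's equation rearranged: A R^(2/3) = nQ / (1.486·√S) = 0.014 × 656 / (1.486 × √0.007692) = 70.47.
Try y = 8.45 ft: A R^(2/3) = 112.9 — high.
Try y = 5.09 ft: A R^(2/3) = 29.23 — low.
Try y = 7.08 ft: A R^(2/3) = 70.47 — matches.

y_n = 7.08 ft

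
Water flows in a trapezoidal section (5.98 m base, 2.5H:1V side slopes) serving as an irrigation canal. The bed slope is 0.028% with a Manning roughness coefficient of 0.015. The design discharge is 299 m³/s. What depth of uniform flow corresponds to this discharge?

y_n = 5.9 m

Manning's equation rearranged: A R^(2/3) = nQ / (1·√S) = 0.015 × 299 / (√0.00028) = 268.
At y = 4.48 m: A R^(2/3) = 143.9 — too small.
At y = 7.24 m: A R^(2/3) = 430.2 — too large.
At y = 5.9 m: A R^(2/3) = 267.8 — close enough.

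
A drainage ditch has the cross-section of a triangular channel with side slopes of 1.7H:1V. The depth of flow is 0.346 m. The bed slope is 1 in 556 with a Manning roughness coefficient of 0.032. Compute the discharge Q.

Q = 0.0758 m³/s

For a triangular section with side slope z = 1.7: A = zy² = 1.7×0.346² = 0.2035 m²; P = 2y√(1+z²) = 2×0.346×1.972 = 1.365 m.
Hydraulic radius R = A/P = 0.2035/1.365 = 0.1491 m.
Manning's equation: Q = (1/n) A R^(2/3) S^(1/2) = (1/0.032) × 0.2035 × 0.1491^(2/3) × 0.001799^(1/2) = 0.0758 m³/s.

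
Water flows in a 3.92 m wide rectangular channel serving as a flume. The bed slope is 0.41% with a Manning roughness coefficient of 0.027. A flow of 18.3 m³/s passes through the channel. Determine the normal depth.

y_n = 1.99 m

Manning's equation rearranged: A R^(2/3) = nQ / (1·√S) = 0.027 × 18.3 / (√0.0041) = 7.717.
At y = 1.4 m: A R^(2/3) = 4.795 — short.
At y = 1.99 m: A R^(2/3) = 7.735 — ≈ 7.717.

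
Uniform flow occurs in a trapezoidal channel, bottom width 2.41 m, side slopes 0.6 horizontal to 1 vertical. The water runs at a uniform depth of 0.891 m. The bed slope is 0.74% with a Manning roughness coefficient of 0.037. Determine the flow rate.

With bottom width b = 2.41 m and side slope z = 0.6: A = (b + zy)y = (2.41 + 0.6×0.891)×0.891 = 2.624 m²; P = b + 2y√(1+z²) = 2.41 + 2×0.891×1.166 = 4.488 m.
Hydraulic radius R = A/P = 2.624/4.488 = 0.5846 m.
Manning's equation: Q = (1/n) A R^(2/3) S^(1/2) = (1/0.037) × 2.624 × 0.5846^(2/3) × 0.0074^(1/2) = 4.26 m³/s.

Q = 4.26 m³/s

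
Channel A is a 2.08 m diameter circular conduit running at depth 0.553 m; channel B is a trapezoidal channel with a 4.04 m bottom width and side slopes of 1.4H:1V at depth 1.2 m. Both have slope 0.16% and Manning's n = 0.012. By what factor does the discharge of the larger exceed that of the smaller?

Channel A: For a circular section of diameter D = 2.08 m at depth y = 0.553 m, the central angle is θ = 2 arccos(1 − 2y/D) = 2.167 rad. Then A = (D²/8)(θ − sin θ) = 0.7244 m² and P = Dθ/2 = 2.254 m. Hydraulic radius R = A/P = 0.7244/2.254 = 0.3214 m. Q_A = (1/0.012)·0.7244·0.3214^(2/3)·√0.0016 = 1.133 m³/s.
Channel B: With bottom width b = 4.04 m and side slope z = 1.4: A = (b + zy)y = (4.04 + 1.4×1.2)×1.2 = 6.864 m²; P = b + 2y√(1+z²) = 4.04 + 2×1.2×1.72 = 8.169 m. Hydraulic radius R = A/P = 6.864/8.169 = 0.8402 m. Q_B = (1/0.012)·6.864·0.8402^(2/3)·√0.0016 = 20.37 m³/s.
The larger discharge is 20.37 m³/s and the smaller is 1.133 m³/s; the ratio is 18.

18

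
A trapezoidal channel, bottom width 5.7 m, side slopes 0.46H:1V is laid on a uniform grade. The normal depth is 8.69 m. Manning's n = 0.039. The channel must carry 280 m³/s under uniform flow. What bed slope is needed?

S = 0.00329

With bottom width b = 5.7 m and side slope z = 0.46: A = (b + zy)y = (5.7 + 0.46×8.69)×8.69 = 84.27 m²; P = b + 2y√(1+z²) = 5.7 + 2×8.69×1.101 = 24.83 m.
Hydraulic radius R = A/P = 84.27/24.83 = 3.394 m.
From Manning's equation, S = [nQ / (1 A R^(2/3))]² = [0.039 × 280 / (1 × 84.27 × 3.394^(2/3))]² = 0.00329.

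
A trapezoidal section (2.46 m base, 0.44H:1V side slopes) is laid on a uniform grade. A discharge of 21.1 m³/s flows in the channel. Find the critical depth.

At critical depth, Q² T / (g A³) = 1, i.e. A³/T = Q²/g = 21.1²/9.81 = 45.38.
At y = 1.91 m: A³/T = 60.49 — too large.
At y = 1.29 m: A³/T = 16.57 — too small.
At y = 1.75 m: A³/T = 45.15 — matches.

y_c = 1.75 m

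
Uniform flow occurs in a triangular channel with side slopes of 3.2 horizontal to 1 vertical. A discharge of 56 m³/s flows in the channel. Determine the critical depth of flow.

y_c = 2.29 m

At critical depth, Q² T / (g A³) = 1, i.e. A³/T = Q²/g = 56²/9.81 = 319.7.
Trying y = 2.03 m: A³/T = 176.5 — low.
Trying y = 2.68 m: A³/T = 707.9 — high.
Trying y = 2.29 m: A³/T = 322.4 — ≈ 319.7.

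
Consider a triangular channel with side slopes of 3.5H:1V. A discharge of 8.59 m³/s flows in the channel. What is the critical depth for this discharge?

At critical depth, Q² T / (g A³) = 1, i.e. A³/T = Q²/g = 8.59²/9.81 = 7.522.
Try y = 1.26 m: A³/T = 19.45 — too large.
Try y = 1.04 m: A³/T = 7.452 — matches.

y_c = 1.04 m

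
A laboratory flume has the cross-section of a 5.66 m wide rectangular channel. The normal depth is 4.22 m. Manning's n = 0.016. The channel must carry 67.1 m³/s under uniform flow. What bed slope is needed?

Flow area A = b·y = 5.66 × 4.22 = 23.89 m². Wetted perimeter P = b + 2y = 5.66 + 2×4.22 = 14.1 m.
Hydraulic radius R = A/P = 23.89/14.1 = 1.694 m.
From Manning's equation, S = [nQ / (1 A R^(2/3))]² = [0.016 × 67.1 / (1 × 23.89 × 1.694^(2/3))]² = 0.001.

S = 0.001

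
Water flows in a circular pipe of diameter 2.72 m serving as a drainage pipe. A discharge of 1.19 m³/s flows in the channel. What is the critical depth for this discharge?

At critical depth, Q² T / (g A³) = 1, i.e. A³/T = Q²/g = 1.19²/9.81 = 0.1444.
Trying y = 0.532 m: A³/T = 0.2385 — over.
Trying y = 0.372 m: A³/T = 0.0584 — short.
Trying y = 0.468 m: A³/T = 0.1442 — matches.

y_c = 0.468 m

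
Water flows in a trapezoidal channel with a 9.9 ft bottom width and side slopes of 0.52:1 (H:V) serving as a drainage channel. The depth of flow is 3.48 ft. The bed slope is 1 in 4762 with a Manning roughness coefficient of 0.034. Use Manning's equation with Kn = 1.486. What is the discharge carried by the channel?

With bottom width b = 9.9 ft and side slope z = 0.52: A = (b + zy)y = (9.9 + 0.52×3.48)×3.48 = 40.75 ft²; P = b + 2y√(1+z²) = 9.9 + 2×3.48×1.127 = 17.74 ft.
Hydraulic radius R = A/P = 40.75/17.74 = 2.296 ft.
Manning's equation: Q = (1.486/n) A R^(2/3) S^(1/2) = (1.486/0.034) × 40.75 × 2.296^(2/3) × 0.00021^(1/2) = 44.9 ft³/s.

Q = 44.9 ft³/s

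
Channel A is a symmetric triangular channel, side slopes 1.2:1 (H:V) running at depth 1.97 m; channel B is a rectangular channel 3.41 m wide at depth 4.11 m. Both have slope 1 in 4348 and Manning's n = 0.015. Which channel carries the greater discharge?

Channel A: For a triangular section with side slope z = 1.2: A = zy² = 1.2×1.97² = 4.657 m²; P = 2y√(1+z²) = 2×1.97×1.562 = 6.154 m. Hydraulic radius R = A/P = 4.657/6.154 = 0.7567 m. Q_A = (1/0.015)·4.657·0.7567^(2/3)·√0.00023 = 3.91 m³/s.
Channel B: Flow area A = b·y = 3.41 × 4.11 = 14.02 m². Wetted perimeter P = b + 2y = 3.41 + 2×4.11 = 11.63 m. Hydraulic radius R = A/P = 14.02/11.63 = 1.205 m. Q_B = (1/0.015)·14.02·1.205^(2/3)·√0.00023 = 16.05 m³/s.
Q_A = 3.91 m³/s vs Q_B = 16.05 m³/s, so channel B carries more.

channel B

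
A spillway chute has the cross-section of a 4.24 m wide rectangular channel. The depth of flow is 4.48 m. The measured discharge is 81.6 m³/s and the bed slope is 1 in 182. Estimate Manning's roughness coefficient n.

n = 0.022

Flow area A = b·y = 4.24 × 4.48 = 19 m². Wetted perimeter P = b + 2y = 4.24 + 2×4.48 = 13.2 m.
Hydraulic radius R = A/P = 19/13.2 = 1.439 m.
Rearranging Manning's equation: n = (1/Q) A R^(2/3) S^(1/2) = (1/81.6) × 19 × 1.439^(2/3) × √0.005495 = 0.022.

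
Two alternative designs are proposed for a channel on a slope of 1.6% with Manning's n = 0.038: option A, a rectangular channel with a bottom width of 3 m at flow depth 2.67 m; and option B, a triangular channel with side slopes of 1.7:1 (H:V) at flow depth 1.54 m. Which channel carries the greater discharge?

Channel A: Flow area A = b·y = 3 × 2.67 = 8.01 m². Wetted perimeter P = b + 2y = 3 + 2×2.67 = 8.34 m. Hydraulic radius R = A/P = 8.01/8.34 = 0.9604 m. Q_A = (1/0.038)·8.01·0.9604^(2/3)·√0.016 = 25.95 m³/s.
Channel B: For a triangular section with side slope z = 1.7: A = zy² = 1.7×1.54² = 4.032 m²; P = 2y√(1+z²) = 2×1.54×1.972 = 6.075 m. Hydraulic radius R = A/P = 4.032/6.075 = 0.6637 m. Q_B = (1/0.038)·4.032·0.6637^(2/3)·√0.016 = 10.21 m³/s.
Q_A = 25.95 m³/s vs Q_B = 10.21 m³/s, so channel A carries more.

channel A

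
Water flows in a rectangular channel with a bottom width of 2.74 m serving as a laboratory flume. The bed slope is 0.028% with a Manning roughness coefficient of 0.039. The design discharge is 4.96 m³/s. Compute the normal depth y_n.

y_n = 4.14 m

Manning's equation rearranged: A R^(2/3) = nQ / (1·√S) = 0.039 × 4.96 / (√0.00028) = 11.56.
Trying y = 4.79 m: A R^(2/3) = 13.69 — too large.
Trying y = 4.14 m: A R^(2/3) = 11.56 — ≈ 11.56.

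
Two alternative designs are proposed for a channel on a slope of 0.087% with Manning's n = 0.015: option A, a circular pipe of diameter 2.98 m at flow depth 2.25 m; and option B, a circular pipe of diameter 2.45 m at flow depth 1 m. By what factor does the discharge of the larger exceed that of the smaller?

Channel A: For a circular section of diameter D = 2.98 m at depth y = 2.25 m, the central angle is θ = 2 arccos(1 − 2y/D) = 4.212 rad. Then A = (D²/8)(θ − sin θ) = 5.65 m² and P = Dθ/2 = 6.276 m. Hydraulic radius R = A/P = 5.65/6.276 = 0.9002 m. Q_A = (1/0.015)·5.65·0.9002^(2/3)·√0.00087 = 10.36 m³/s.
Channel B: For a circular section of diameter D = 2.45 m at depth y = 1 m, the central angle is θ = 2 arccos(1 − 2y/D) = 2.772 rad. Then A = (D²/8)(θ − sin θ) = 1.809 m² and P = Dθ/2 = 3.396 m. Hydraulic radius R = A/P = 1.809/3.396 = 0.5327 m. Q_B = (1/0.015)·1.809·0.5327^(2/3)·√0.00087 = 2.338 m³/s.
The larger discharge is 10.36 m³/s and the smaller is 2.338 m³/s; the ratio is 4.43.

4.43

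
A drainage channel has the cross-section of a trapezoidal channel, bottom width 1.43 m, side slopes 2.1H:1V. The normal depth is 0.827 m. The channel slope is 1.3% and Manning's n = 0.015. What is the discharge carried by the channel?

Q = 12.5 m³/s

With bottom width b = 1.43 m and side slope z = 2.1: A = (b + zy)y = (1.43 + 2.1×0.827)×0.827 = 2.619 m²; P = b + 2y√(1+z²) = 1.43 + 2×0.827×2.326 = 5.277 m.
Hydraulic radius R = A/P = 2.619/5.277 = 0.4963 m.
Manning's equation: Q = (1/n) A R^(2/3) S^(1/2) = (1/0.015) × 2.619 × 0.4963^(2/3) × 0.013^(1/2) = 12.5 m³/s.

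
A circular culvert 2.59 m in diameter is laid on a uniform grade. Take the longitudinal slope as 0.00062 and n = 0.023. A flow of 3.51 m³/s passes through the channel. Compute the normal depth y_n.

y_n = 1.79 m

Manning's equation rearranged: A R^(2/3) = nQ / (1·√S) = 0.023 × 3.51 / (√0.00062) = 3.242.
At y = 2.21 m: A R^(2/3) = 4.075 — too large.
At y = 1.35 m: A R^(2/3) = 2.114 — too small.
At y = 1.79 m: A R^(2/3) = 3.246 — matches.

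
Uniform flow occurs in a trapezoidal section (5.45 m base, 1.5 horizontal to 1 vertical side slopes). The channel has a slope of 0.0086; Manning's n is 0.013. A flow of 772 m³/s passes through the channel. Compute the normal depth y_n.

Manning's equation rearranged: A R^(2/3) = nQ / (1·√S) = 0.013 × 772 / (√0.0086) = 108.2.
Trying y = 3.51 m: A R^(2/3) = 61.23 — too small.
Trying y = 5.76 m: A R^(2/3) = 172.4 — too large.
Trying y = 4.63 m: A R^(2/3) = 108.3 — ≈ 108.2.

y_n = 4.63 m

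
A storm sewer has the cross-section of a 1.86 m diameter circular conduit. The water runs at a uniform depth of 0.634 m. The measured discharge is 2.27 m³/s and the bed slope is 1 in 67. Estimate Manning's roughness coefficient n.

n = 0.022

For a circular section of diameter D = 1.86 m at depth y = 0.634 m, the central angle is θ = 2 arccos(1 − 2y/D) = 2.494 rad. Then A = (D²/8)(θ − sin θ) = 0.8175 m² and P = Dθ/2 = 2.319 m.
Hydraulic radius R = A/P = 0.8175/2.319 = 0.3525 m.
Rearranging Manning's equation: n = (1/Q) A R^(2/3) S^(1/2) = (1/2.27) × 0.8175 × 0.3525^(2/3) × √0.01493 = 0.022.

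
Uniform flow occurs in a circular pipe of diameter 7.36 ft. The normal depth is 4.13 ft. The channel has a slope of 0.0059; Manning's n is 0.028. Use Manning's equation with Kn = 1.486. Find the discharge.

Q = 158 ft³/s

For a circular section of diameter D = 7.36 ft at depth y = 4.13 ft, the central angle is θ = 2 arccos(1 − 2y/D) = 3.387 rad. Then A = (D²/8)(θ − sin θ) = 24.58 ft² and P = Dθ/2 = 12.46 ft.
Hydraulic radius R = A/P = 24.58/12.46 = 1.972 ft.
Manning's equation: Q = (1.486/n) A R^(2/3) S^(1/2) = (1.486/0.028) × 24.58 × 1.972^(2/3) × 0.0059^(1/2) = 158 ft³/s.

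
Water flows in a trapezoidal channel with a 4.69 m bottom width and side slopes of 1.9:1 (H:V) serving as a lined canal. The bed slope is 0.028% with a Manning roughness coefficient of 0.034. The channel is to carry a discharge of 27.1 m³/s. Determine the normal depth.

y_n = 3.28 m

Manning's equation rearranged: A R^(2/3) = nQ / (1·√S) = 0.034 × 27.1 / (√0.00028) = 55.06.
At y = 2.53 m: A R^(2/3) = 32.11 — too small.
At y = 3.95 m: A R^(2/3) = 82.09 — too large.
At y = 3.28 m: A R^(2/3) = 55.11 — ≈ 55.06.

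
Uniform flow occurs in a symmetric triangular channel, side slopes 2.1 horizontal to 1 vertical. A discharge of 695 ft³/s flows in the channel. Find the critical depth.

y_c = 5.84 ft

At critical depth, Q² T / (g A³) = 1, i.e. A³/T = Q²/g = 695²/32.2 = 15000.
Try y = 6.49 ft: A³/T = 25390 — too large.
Try y = 4.06 ft: A³/T = 2432 — too small.
Try y = 5.84 ft: A³/T = 14980 — matches.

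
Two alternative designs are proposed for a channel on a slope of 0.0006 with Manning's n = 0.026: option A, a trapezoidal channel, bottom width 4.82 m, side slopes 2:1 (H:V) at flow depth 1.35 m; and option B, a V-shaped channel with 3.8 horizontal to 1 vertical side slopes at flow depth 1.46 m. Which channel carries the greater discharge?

channel A

Channel A: With bottom width b = 4.82 m and side slope z = 2: A = (b + zy)y = (4.82 + 2×1.35)×1.35 = 10.15 m²; P = b + 2y√(1+z²) = 4.82 + 2×1.35×2.236 = 10.86 m. Hydraulic radius R = A/P = 10.15/10.86 = 0.935 m. Q_A = (1/0.026)·10.15·0.935^(2/3)·√0.0006 = 9.145 m³/s.
Channel B: For a triangular section with side slope z = 3.8: A = zy² = 3.8×1.46² = 8.1 m²; P = 2y√(1+z²) = 2×1.46×3.929 = 11.47 m. Hydraulic radius R = A/P = 8.1/11.47 = 0.706 m. Q_B = (1/0.026)·8.1·0.706^(2/3)·√0.0006 = 6.05 m³/s.
Q_A = 9.145 m³/s vs Q_B = 6.05 m³/s, so channel A carries more.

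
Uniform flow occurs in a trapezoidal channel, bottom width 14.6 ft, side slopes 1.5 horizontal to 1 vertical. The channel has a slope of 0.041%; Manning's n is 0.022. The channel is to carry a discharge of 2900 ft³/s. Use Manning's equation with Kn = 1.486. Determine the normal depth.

Manning's equation rearranged: A R^(2/3) = nQ / (1.486·√S) = 0.022 × 2900 / (1.486 × √0.00041) = 2120.
At y = 12 ft: A R^(2/3) = 1399 — too small.
At y = 14.6 ft: A R^(2/3) = 2118 — matches.

y_n = 14.6 ft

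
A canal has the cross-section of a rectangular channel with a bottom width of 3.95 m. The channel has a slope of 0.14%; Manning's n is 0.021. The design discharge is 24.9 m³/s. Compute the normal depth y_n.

Manning's equation rearranged: A R^(2/3) = nQ / (1·√S) = 0.021 × 24.9 / (√0.0014) = 13.98.
At y = 2.54 m: A R^(2/3) = 10.76 — short.
At y = 3.12 m: A R^(2/3) = 13.99 — close enough.

y_n = 3.12 m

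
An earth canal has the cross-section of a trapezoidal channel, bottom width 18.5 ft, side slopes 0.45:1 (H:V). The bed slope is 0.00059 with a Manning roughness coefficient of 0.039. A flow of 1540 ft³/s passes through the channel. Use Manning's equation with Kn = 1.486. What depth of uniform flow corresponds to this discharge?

Manning's equation rearranged: A R^(2/3) = nQ / (1.486·√S) = 0.039 × 1540 / (1.486 × √0.00059) = 1664.
Trying y = 19 ft: A R^(2/3) = 2148 — over.
Trying y = 16.4 ft: A R^(2/3) = 1668 — close enough.

y_n = 16.4 ft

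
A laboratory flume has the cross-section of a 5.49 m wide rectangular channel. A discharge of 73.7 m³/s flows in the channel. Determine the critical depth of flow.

y_c = 2.64 m

For a rectangular channel, critical depth y_c = (q²/g)^(1/3) where q = Q/b = 73.7/5.49 = 13.42 m²/s.
So y_c = (13.42²/9.81)^(1/3) = 2.64 m.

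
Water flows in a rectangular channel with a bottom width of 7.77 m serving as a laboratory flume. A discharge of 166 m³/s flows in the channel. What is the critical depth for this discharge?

For a rectangular channel, critical depth y_c = (q²/g)^(1/3) where q = Q/b = 166/7.77 = 21.36 m²/s.
So y_c = (21.36²/9.81)^(1/3) = 3.6 m.

y_c = 3.6 m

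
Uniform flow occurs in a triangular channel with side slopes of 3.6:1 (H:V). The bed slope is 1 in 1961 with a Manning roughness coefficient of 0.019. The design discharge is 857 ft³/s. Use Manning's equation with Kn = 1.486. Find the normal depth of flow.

y_n = 7.55 ft

Manning's equation rearranged: A R^(2/3) = nQ / (1.486·√S) = 0.019 × 857 / (1.486 × √0.0005099) = 485.2.
At y = 8.59 ft: A R^(2/3) = 684.7 — too large.
At y = 5.46 ft: A R^(2/3) = 204.5 — too small.
At y = 7.55 ft: A R^(2/3) = 485.3 — ≈ 485.2.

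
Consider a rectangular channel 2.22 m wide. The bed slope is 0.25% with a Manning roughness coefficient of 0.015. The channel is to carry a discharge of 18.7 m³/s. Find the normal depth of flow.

Manning's equation rearranged: A R^(2/3) = nQ / (1·√S) = 0.015 × 18.7 / (√0.0025) = 5.61.
Trying y = 3.71 m: A R^(2/3) = 7.416 — over.
Trying y = 2.35 m: A R^(2/3) = 4.321 — short.
Trying y = 2.92 m: A R^(2/3) = 5.606 — close enough.

y_n = 2.92 m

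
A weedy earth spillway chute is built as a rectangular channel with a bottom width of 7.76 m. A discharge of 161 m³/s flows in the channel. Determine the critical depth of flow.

y_c = 3.53 m

For a rectangular channel, critical depth y_c = (q²/g)^(1/3) where q = Q/b = 161/7.76 = 20.75 m²/s.
So y_c = (20.75²/9.81)^(1/3) = 3.53 m.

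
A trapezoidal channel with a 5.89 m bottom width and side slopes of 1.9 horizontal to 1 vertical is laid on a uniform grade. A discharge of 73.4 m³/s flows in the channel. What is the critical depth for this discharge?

At critical depth, Q² T / (g A³) = 1, i.e. A³/T = Q²/g = 73.4²/9.81 = 549.2.
Try y = 2.39 m: A³/T = 1035 — too large.
Try y = 1.6 m: A³/T = 243.7 — too small.
Try y = 2.01 m: A³/T = 549.4 — ≈ 549.2.

y_c = 2.01 m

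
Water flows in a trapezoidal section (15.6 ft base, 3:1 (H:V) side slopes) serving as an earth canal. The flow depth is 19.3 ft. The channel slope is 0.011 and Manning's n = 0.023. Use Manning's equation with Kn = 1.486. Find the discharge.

Q = 45500 ft³/s

With bottom width b = 15.6 ft and side slope z = 3: A = (b + zy)y = (15.6 + 3×19.3)×19.3 = 1419 ft²; P = b + 2y√(1+z²) = 15.6 + 2×19.3×3.162 = 137.7 ft.
Hydraulic radius R = A/P = 1419/137.7 = 10.3 ft.
Manning's equation: Q = (1.486/n) A R^(2/3) S^(1/2) = (1.486/0.023) × 1419 × 10.3^(2/3) × 0.011^(1/2) = 45500 ft³/s.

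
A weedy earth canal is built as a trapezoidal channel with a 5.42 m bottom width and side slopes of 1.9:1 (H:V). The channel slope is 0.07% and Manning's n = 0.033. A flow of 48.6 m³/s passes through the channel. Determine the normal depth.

y_n = 3.3 m

Manning's equation rearranged: A R^(2/3) = nQ / (1·√S) = 0.033 × 48.6 / (√0.0007) = 60.62.
At y = 4.02 m: A R^(2/3) = 91.84 — high.
At y = 2.83 m: A R^(2/3) = 44.18 — low.
At y = 3.3 m: A R^(2/3) = 60.61 — close enough.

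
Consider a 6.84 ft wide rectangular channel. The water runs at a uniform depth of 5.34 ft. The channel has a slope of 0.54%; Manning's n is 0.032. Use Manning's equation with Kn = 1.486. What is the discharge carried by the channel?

Q = 203 ft³/s

Flow area A = b·y = 6.84 × 5.34 = 36.53 ft². Wetted perimeter P = b + 2y = 6.84 + 2×5.34 = 17.52 ft.
Hydraulic radius R = A/P = 36.53/17.52 = 2.085 ft.
Manning's equation: Q = (1.486/n) A R^(2/3) S^(1/2) = (1.486/0.032) × 36.53 × 2.085^(2/3) × 0.0054^(1/2) = 203 ft³/s.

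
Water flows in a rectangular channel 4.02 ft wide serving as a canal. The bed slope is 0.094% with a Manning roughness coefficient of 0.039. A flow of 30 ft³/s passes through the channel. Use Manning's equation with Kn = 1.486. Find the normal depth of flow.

Manning's equation rearranged: A R^(2/3) = nQ / (1.486·√S) = 0.039 × 30 / (1.486 × √0.00094) = 25.68.
Trying y = 4.4 ft: A R^(2/3) = 21.92 — low.
Trying y = 5.67 ft: A R^(2/3) = 29.65 — high.
Trying y = 5.02 ft: A R^(2/3) = 25.68 — close enough.

y_n = 5.02 ft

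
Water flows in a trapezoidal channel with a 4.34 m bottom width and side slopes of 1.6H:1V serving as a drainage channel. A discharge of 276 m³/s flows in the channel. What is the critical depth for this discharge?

At critical depth, Q² T / (g A³) = 1, i.e. A³/T = Q²/g = 276²/9.81 = 7765.
Trying y = 4.94 m: A³/T = 10980 — over.
Trying y = 3.13 m: A³/T = 1745 — short.
Trying y = 4.54 m: A³/T = 7749 — ≈ 7765.

y_c = 4.54 m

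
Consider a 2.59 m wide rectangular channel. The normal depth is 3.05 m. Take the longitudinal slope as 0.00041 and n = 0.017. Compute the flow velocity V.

Flow area A = b·y = 2.59 × 3.05 = 7.899 m². Wetted perimeter P = b + 2y = 2.59 + 2×3.05 = 8.69 m.
Hydraulic radius R = A/P = 7.899/8.69 = 0.909 m.
From Manning's equation, V = (1/n) R^(2/3) S^(1/2) = (1/0.017) × 0.909^(2/3) × 0.00041^(1/2) = 1.12 m/s.

V = 1.12 m/s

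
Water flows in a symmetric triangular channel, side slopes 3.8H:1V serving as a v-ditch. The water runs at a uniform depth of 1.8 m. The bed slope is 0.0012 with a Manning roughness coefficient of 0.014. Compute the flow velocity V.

V = 2.26 m/s

For a triangular section with side slope z = 3.8: A = zy² = 3.8×1.8² = 12.31 m²; P = 2y√(1+z²) = 2×1.8×3.929 = 14.15 m.
Hydraulic radius R = A/P = 12.31/14.15 = 0.8704 m.
From Manning's equation, V = (1/n) R^(2/3) S^(1/2) = (1/0.014) × 0.8704^(2/3) × 0.0012^(1/2) = 2.26 m/s.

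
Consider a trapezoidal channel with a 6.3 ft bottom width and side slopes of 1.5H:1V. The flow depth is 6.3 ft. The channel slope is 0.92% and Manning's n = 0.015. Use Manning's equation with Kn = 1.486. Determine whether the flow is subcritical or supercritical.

With bottom width b = 6.3 ft and side slope z = 1.5: A = (b + zy)y = (6.3 + 1.5×6.3)×6.3 = 99.22 ft²; P = b + 2y√(1+z²) = 6.3 + 2×6.3×1.803 = 29.01 ft.
Hydraulic radius R = A/P = 99.22/29.01 = 3.42 ft.
V = (1.486/n) R^(2/3) √S = (1.486/0.015) × 3.42^(2/3) × √0.0092 = 21.57 ft/s. Hydraulic depth D_h = A/T = 99.22/25.2 = 3.938 ft.
Froude number Fr = V/√(g·D_h) = 21.57/√(32.2×3.938) = 1.92, which is greater than 1, so the flow is supercritical.

supercritical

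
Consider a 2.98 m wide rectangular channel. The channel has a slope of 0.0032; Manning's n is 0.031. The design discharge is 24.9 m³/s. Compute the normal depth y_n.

y_n = 4.28 m

Manning's equation rearranged: A R^(2/3) = nQ / (1·√S) = 0.031 × 24.9 / (√0.0032) = 13.65.
Try y = 4.74 m: A R^(2/3) = 15.36 — over.
Try y = 3.76 m: A R^(2/3) = 11.7 — short.
Try y = 4.28 m: A R^(2/3) = 13.63 — matches.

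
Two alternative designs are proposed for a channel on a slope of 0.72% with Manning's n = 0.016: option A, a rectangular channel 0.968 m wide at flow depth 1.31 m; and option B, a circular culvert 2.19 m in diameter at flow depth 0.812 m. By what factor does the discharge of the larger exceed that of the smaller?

Channel A: Flow area A = b·y = 0.968 × 1.31 = 1.268 m². Wetted perimeter P = b + 2y = 0.968 + 2×1.31 = 3.588 m. Hydraulic radius R = A/P = 1.268/3.588 = 0.3534 m. Q_A = (1/0.016)·1.268·0.3534^(2/3)·√0.0072 = 3.362 m³/s.
Channel B: For a circular section of diameter D = 2.19 m at depth y = 0.812 m, the central angle is θ = 2 arccos(1 − 2y/D) = 2.619 rad. Then A = (D²/8)(θ − sin θ) = 1.271 m² and P = Dθ/2 = 2.868 m. Hydraulic radius R = A/P = 1.271/2.868 = 0.4431 m. Q_B = (1/0.016)·1.271·0.4431^(2/3)·√0.0072 = 3.917 m³/s.
The larger discharge is 3.917 m³/s and the smaller is 3.362 m³/s; the ratio is 1.17.

1.17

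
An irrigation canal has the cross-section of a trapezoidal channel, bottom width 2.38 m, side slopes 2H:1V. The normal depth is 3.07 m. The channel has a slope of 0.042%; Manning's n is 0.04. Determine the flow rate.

Q = 18.5 m³/s

With bottom width b = 2.38 m and side slope z = 2: A = (b + zy)y = (2.38 + 2×3.07)×3.07 = 26.16 m²; P = b + 2y√(1+z²) = 2.38 + 2×3.07×2.236 = 16.11 m.
Hydraulic radius R = A/P = 26.16/16.11 = 1.624 m.
Manning's equation: Q = (1/n) A R^(2/3) S^(1/2) = (1/0.04) × 26.16 × 1.624^(2/3) × 0.00042^(1/2) = 18.5 m³/s.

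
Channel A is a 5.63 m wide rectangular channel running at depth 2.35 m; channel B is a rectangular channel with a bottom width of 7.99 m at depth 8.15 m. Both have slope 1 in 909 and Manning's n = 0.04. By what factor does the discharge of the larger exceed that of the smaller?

Channel A: Flow area A = b·y = 5.63 × 2.35 = 13.23 m². Wetted perimeter P = b + 2y = 5.63 + 2×2.35 = 10.33 m. Hydraulic radius R = A/P = 13.23/10.33 = 1.281 m. Q_A = (1/0.04)·13.23·1.281^(2/3)·√0.0011 = 12.94 m³/s.
Channel B: Flow area A = b·y = 7.99 × 8.15 = 65.12 m². Wetted perimeter P = b + 2y = 7.99 + 2×8.15 = 24.29 m. Hydraulic radius R = A/P = 65.12/24.29 = 2.681 m. Q_B = (1/0.04)·65.12·2.681^(2/3)·√0.0011 = 104.2 m³/s.
The larger discharge is 104.2 m³/s and the smaller is 12.94 m³/s; the ratio is 8.05.

8.05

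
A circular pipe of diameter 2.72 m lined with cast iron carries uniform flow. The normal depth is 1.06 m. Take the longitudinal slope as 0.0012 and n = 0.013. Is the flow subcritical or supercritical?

For a circular section of diameter D = 2.72 m at depth y = 1.06 m, the central angle is θ = 2 arccos(1 − 2y/D) = 2.697 rad. Then A = (D²/8)(θ − sin θ) = 2.096 m² and P = Dθ/2 = 3.668 m.
Hydraulic radius R = A/P = 2.096/3.668 = 0.5715 m.
V = (1/n) R^(2/3) √S = (1/0.013) × 0.5715^(2/3) × √0.0012 = 1.835 m/s. Hydraulic depth D_h = A/T = 2.096/2.653 = 0.7901 m.
Froude number Fr = V/√(g·D_h) = 1.835/√(9.81×0.7901) = 0.659, which is less than 1, so the flow is subcritical.

subcritical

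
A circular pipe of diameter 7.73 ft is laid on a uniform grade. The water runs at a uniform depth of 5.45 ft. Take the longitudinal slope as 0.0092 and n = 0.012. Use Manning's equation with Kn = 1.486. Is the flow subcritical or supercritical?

supercritical

For a circular section of diameter D = 7.73 ft at depth y = 5.45 ft, the central angle is θ = 2 arccos(1 − 2y/D) = 3.987 rad. Then A = (D²/8)(θ − sin θ) = 35.36 ft² and P = Dθ/2 = 15.41 ft.
Hydraulic radius R = A/P = 35.36/15.41 = 2.295 ft.
V = (1.486/n) R^(2/3) √S = (1.486/0.012) × 2.295^(2/3) × √0.0092 = 20.67 ft/s. Hydraulic depth D_h = A/T = 35.36/7.05 = 5.016 ft.
Froude number Fr = V/√(g·D_h) = 20.67/√(32.2×5.016) = 1.63, which is greater than 1, so the flow is supercritical.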